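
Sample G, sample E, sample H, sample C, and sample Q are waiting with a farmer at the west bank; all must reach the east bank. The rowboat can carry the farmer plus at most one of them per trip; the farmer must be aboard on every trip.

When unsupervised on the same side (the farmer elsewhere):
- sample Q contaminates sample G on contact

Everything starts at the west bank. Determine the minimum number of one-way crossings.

Counting alone: the farmer can take at most 1 across per trip to the east bank, so moving all 5 needs at least 5 loaded trips out, with a return between consecutive ones — at least 9 crossings.
The plan below uses exactly 9 crossings, so it is optimal:
1. Farmer goes to the east bank with sample G.
2. Farmer goes back to the west bank alone.
3. Farmer goes to the east bank with sample E.
4. Farmer goes back to the west bank alone.
5. Farmer goes to the east bank with sample H.
6. Farmer goes back to the west bank alone.
7. Farmer goes to the east bank with sample C.
8. Farmer goes back to the west bank alone.
9. Farmer goes to the east bank with sample Q.

9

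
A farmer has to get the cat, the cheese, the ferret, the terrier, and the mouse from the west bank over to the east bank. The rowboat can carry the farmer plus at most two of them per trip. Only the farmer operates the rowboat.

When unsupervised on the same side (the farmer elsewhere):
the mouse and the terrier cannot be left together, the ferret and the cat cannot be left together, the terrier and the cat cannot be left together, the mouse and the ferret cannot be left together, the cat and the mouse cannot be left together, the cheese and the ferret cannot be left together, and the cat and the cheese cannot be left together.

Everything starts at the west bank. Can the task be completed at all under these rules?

Whatever the first load, the items left behind include a forbidden pair without the farmer. No opening move is safe, so no plan exists.

No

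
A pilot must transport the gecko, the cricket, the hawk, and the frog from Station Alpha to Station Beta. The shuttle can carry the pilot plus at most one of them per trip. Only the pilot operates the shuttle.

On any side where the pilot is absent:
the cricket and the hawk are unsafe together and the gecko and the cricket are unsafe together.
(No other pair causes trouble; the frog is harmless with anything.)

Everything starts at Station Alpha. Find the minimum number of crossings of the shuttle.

9

Counting alone: the pilot can take at most 1 across per trip to Station Beta, so moving all 4 needs at least 4 loaded trips out, with a return between consecutive ones — at least 7 crossings.
The safety rule pushes this higher. Following every safe sequence of crossings, the most of the 4 that can be at Station Beta as the shuttle arrives there on crossing 7 is 3 — never all 4.
So no plan with fewer than 9 crossings exists, and this one achieves 9:
1. Pilot goes to Station Beta with the cricket.  [Station Alpha: the frog, the gecko, the hawk | Station Beta: the cricket]
2. Pilot goes back to Station Alpha alone.  [Station Alpha: the frog, the gecko, the hawk | Station Beta: the cricket]
3. Pilot goes to Station Beta with the gecko.  [Station Alpha: the frog, the hawk | Station Beta: the cricket, the gecko]
4. Pilot goes back to Station Alpha with the cricket.  [Station Alpha: the cricket, the frog, the hawk | Station Beta: the gecko]
5. Pilot goes to Station Beta with the hawk.  [Station Alpha: the cricket, the frog | Station Beta: the gecko, the hawk]
6. Pilot goes back to Station Alpha alone.  [Station Alpha: the cricket, the frog | Station Beta: the gecko, the hawk]
7. Pilot goes to Station Beta with the frog.  [Station Alpha: the cricket | Station Beta: the frog, the gecko, the hawk]
8. Pilot goes back to Station Alpha alone.  [Station Alpha: the cricket | Station Beta: the frog, the gecko, the hawk]
9. Pilot goes to Station Beta with the cricket.  [Station Alpha: — | Station Beta: the cricket, the frog, the gecko, the hawk]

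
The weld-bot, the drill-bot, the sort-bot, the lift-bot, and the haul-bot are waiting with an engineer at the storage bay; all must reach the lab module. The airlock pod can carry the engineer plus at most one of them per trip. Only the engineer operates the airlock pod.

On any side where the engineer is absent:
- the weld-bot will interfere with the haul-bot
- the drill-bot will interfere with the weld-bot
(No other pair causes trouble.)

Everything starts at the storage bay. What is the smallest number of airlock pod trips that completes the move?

11

Counting alone: the engineer can take at most 1 across per trip to the lab module, so moving all 5 needs at least 5 loaded trips out, with a return between consecutive ones — at least 9 crossings.
The safety rule pushes this higher. Following every safe sequence of crossings, the most of the 5 that can be at the lab module as the airlock pod arrives there on crossing 9 is 4 — never all 5.
So no plan with fewer than 11 crossings exists, and this one achieves 11:
1. Engineer goes to the lab module with the weld-bot.
2. Engineer goes back to the storage bay alone.
3. Engineer goes to the lab module with the drill-bot.
4. Engineer goes back to the storage bay with the weld-bot.
5. Engineer goes to the lab module with the haul-bot.
6. Engineer goes back to the storage bay alone.
7. Engineer goes to the lab module with the sort-bot.
8. Engineer goes back to the storage bay alone.
9. Engineer goes to the lab module with the lift-bot.
10. Engineer goes back to the storage bay alone.
11. Engineer goes to the lab module with the weld-bot.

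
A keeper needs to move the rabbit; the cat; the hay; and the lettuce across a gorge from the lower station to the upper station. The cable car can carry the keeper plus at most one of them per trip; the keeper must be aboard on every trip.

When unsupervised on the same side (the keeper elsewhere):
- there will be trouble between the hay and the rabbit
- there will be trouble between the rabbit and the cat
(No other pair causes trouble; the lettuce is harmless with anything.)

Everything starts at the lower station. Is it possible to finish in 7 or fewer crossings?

Counting alone: the keeper can take at most 1 across per trip to the upper station, so moving all 4 needs at least 4 loaded trips out, with a return between consecutive ones — at least 7 crossings.
The safety rule pushes this higher. Following every safe sequence of crossings, the most of the 4 that can be at the upper station as the cable car arrives there on crossing 7 is 3 — never all 4.
So the move cannot be finished within 7 crossings. (The shortest complete plan takes 9:)
1. Keeper goes to the upper station with the rabbit.  [the lower station: the cat, the hay, the lettuce | the upper station: the rabbit]
2. Keeper goes back to the lower station alone.  [the lower station: the cat, the hay, the lettuce | the upper station: the rabbit]
3. Keeper goes to the upper station with the cat.  [the lower station: the hay, the lettuce | the upper station: the cat, the rabbit]
4. Keeper goes back to the lower station with the rabbit.  [the lower station: the hay, the lettuce, the rabbit | the upper station: the cat]
5. Keeper goes to the upper station with the hay.  [the lower station: the lettuce, the rabbit | the upper station: the cat, the hay]
6. Keeper goes back to the lower station alone.  [the lower station: the lettuce, the rabbit | the upper station: the cat, the hay]
7. Keeper goes to the upper station with the lettuce.  [the lower station: the rabbit | the upper station: the cat, the hay, the lettuce]
8. Keeper goes back to the lower station alone.  [the lower station: the rabbit | the upper station: the cat, the hay, the lettuce]
9. Keeper goes to the upper station with the rabbit.  [the lower station: — | the upper station: the cat, the hay, the lettuce, the rabbit]

No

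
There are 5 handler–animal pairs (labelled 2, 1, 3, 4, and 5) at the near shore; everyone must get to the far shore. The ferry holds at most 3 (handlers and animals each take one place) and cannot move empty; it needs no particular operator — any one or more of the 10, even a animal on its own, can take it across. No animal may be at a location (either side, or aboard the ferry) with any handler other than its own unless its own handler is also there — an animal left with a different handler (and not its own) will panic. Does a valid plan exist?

1. animal 2 and handler 2 cross → the far shore.
2. handler 2 crosses ← the near shore.
3. animal 1, animal 3, and animal 4 cross → the far shore.
4. animal 2 crosses ← the near shore.
5. handler 1, handler 3, and handler 4 cross → the far shore.
6. animal 1 and handler 1 cross ← the near shore.
7. handler 1, handler 2, and handler 5 cross → the far shore.
8. animal 3 crosses ← the near shore.
9. animal 1 and animal 2 cross → the far shore.
10. animal 2 crosses ← the near shore.
11. animal 2, animal 3, and animal 5 cross → the far shore.

Yes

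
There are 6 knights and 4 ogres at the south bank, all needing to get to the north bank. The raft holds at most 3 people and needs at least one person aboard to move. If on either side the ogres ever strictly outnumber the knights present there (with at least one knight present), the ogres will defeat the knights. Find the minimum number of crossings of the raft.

Counting alone: each trip to the north bank takes at most 3 across and each return brings at least 1 back, so after t trips out (and t−1 returns) at most 3t − (t−1) of the 10 are across; that first reaches 10 at t = 5, so at least 9 crossings are needed.
The plan below uses exactly 9 crossings, so it is optimal:
1. 2 ogres → the north bank.  (the south bank: 6K 2O; the north bank: 0K 2O)
2. 1 ogre ← the south bank.  (the south bank: 6K 3O; the north bank: 0K 1O)
3. 3 ogres → the north bank.  (the south bank: 6K 0O; the north bank: 0K 4O)
4. 1 ogre ← the south bank.  (the south bank: 6K 1O; the north bank: 0K 3O)
5. 3 knights → the north bank.  (the south bank: 3K 1O; the north bank: 3K 3O)
6. 1 ogre ← the south bank.  (the south bank: 3K 2O; the north bank: 3K 2O)
7. 1 knight and 2 ogres → the north bank.  (the south bank: 2K 0O; the north bank: 4K 4O)
8. 1 ogre ← the south bank.  (the south bank: 2K 1O; the north bank: 4K 3O)
9. 2 knights and 1 ogre → the north bank.  (the south bank: 0K 0O; the north bank: 6K 4O)

9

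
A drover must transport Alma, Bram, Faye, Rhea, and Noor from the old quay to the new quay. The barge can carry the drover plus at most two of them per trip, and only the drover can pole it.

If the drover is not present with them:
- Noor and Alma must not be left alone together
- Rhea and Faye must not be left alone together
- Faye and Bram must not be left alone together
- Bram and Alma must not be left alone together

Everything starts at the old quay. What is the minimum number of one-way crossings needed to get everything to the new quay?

7

Counting alone: the drover can take at most 2 across per trip to the new quay, so moving all 5 needs at least 3 loaded trips out, with a return between consecutive ones — at least 5 crossings.
The safety rule pushes this higher. Following every safe sequence of crossings, the most of the 5 that can be at the new quay as the barge arrives there on crossing 5 is 4 — never all 5.
So no plan with fewer than 7 crossings exists, and this one achieves 7:
1. Drover goes to the new quay with Alma and Faye.  [the old quay: Bram, Noor, Rhea | the new quay: Alma, Faye]
2. Drover goes back to the old quay alone.  [the old quay: Bram, Noor, Rhea | the new quay: Alma, Faye]
3. Drover goes to the new quay with Bram.  [the old quay: Noor, Rhea | the new quay: Alma, Bram, Faye]
4. Drover goes back to the old quay with Alma and Faye.  [the old quay: Alma, Faye, Noor, Rhea | the new quay: Bram]
5. Drover goes to the new quay with Noor and Rhea.  [the old quay: Alma, Faye | the new quay: Bram, Noor, Rhea]
6. Drover goes back to the old quay alone.  [the old quay: Alma, Faye | the new quay: Bram, Noor, Rhea]
7. Drover goes to the new quay with Alma and Faye.  [the old quay: — | the new quay: Alma, Bram, Faye, Noor, Rhea]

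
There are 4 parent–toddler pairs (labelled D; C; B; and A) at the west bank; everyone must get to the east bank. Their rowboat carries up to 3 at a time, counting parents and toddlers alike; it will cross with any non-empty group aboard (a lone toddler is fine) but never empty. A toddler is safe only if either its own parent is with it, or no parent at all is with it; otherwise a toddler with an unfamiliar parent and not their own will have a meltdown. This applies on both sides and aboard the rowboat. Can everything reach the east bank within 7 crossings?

No

Counting alone: each trip to the east bank takes at most 3 across and each return brings at least 1 back, so after t trips out (and t−1 returns) at most 3t − (t−1) of the 8 are across; that first reaches 8 at t = 4, so at least 7 crossings are needed.
The safety rule pushes this higher. Following every safe sequence of crossings, the most of the 8 that can be at the east bank as the rowboat arrives there on crossing 7 is 7 — never all 8.
So the move cannot be finished within 7 crossings. (The shortest complete plan takes 9:)
1. parent D and toddler D cross → the east bank.
2. parent D crosses ← the west bank.
3. parent C, parent D, and toddler C cross → the east bank.
4. parent D and toddler D cross ← the west bank.
5. parent A, parent B, and parent D cross → the east bank.
6. toddler C crosses ← the west bank.
7. toddler C and toddler D cross → the east bank.
8. toddler D crosses ← the west bank.
9. toddler A, toddler B, and toddler D cross → the east bank.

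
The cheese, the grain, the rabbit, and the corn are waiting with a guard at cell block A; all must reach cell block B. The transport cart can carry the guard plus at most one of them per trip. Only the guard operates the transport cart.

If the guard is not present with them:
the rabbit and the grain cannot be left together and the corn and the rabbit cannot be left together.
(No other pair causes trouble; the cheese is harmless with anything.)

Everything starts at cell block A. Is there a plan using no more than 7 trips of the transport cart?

No

Counting alone: the guard can take at most 1 across per trip to cell block B, so moving all 4 needs at least 4 loaded trips out, with a return between consecutive ones — at least 7 crossings.
The safety rule pushes this higher. Following every safe sequence of crossings, the most of the 4 that can be at cell block B as the transport cart arrives there on crossing 7 is 3 — never all 4.
So the move cannot be finished within 7 crossings. (The shortest complete plan takes 9:)
1. Guard goes to cell block B with the rabbit.  [cell block A: the cheese, the corn, the grain | cell block B: the rabbit]
2. Guard goes back to cell block A alone.  [cell block A: the cheese, the corn, the grain | cell block B: the rabbit]
3. Guard goes to cell block B with the cheese.  [cell block A: the corn, the grain | cell block B: the cheese, the rabbit]
4. Guard goes back to cell block A alone.  [cell block A: the corn, the grain | cell block B: the cheese, the rabbit]
5. Guard goes to cell block B with the grain.  [cell block A: the corn | cell block B: the cheese, the grain, the rabbit]
6. Guard goes back to cell block A with the rabbit.  [cell block A: the corn, the rabbit | cell block B: the cheese, the grain]
7. Guard goes to cell block B with the corn.  [cell block A: the rabbit | cell block B: the cheese, the corn, the grain]
8. Guard goes back to cell block A alone.  [cell block A: the rabbit | cell block B: the cheese, the corn, the grain]
9. Guard goes to cell block B with the rabbit.  [cell block A: — | cell block B: the cheese, the corn, the grain, the rabbit]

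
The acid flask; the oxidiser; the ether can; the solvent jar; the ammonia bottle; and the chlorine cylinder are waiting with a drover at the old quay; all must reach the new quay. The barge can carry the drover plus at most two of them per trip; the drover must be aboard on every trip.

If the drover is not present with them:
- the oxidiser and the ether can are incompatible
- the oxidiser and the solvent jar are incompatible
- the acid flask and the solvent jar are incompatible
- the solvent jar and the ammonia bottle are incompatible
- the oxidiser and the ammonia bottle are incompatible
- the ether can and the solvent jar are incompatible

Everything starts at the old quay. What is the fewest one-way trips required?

Counting alone: the drover can take at most 2 across per trip to the new quay, so moving all 6 needs at least 3 loaded trips out, with a return between consecutive ones — at least 5 crossings.
The safety rule pushes this higher. Following every safe sequence of crossings, the most of the 6 that can be at the new quay as the barge arrives there on crossings 5, 7 is 4, 5 respectively — never all 6.
So no plan with fewer than 9 crossings exists, and this one achieves 9:
1. Drover goes to the new quay with the oxidiser and the solvent jar.
2. Drover goes back to the old quay with the oxidiser.
3. Drover goes to the new quay with the acid flask and the oxidiser.
4. Drover goes back to the old quay with the solvent jar.
5. Drover goes to the new quay with the ammonia bottle and the ether can.
6. Drover goes back to the old quay with the oxidiser.
7. Drover goes to the new quay with the chlorine cylinder and the oxidiser.
8. Drover goes back to the old quay with the oxidiser.
9. Drover goes to the new quay with the oxidiser and the solvent jar.

9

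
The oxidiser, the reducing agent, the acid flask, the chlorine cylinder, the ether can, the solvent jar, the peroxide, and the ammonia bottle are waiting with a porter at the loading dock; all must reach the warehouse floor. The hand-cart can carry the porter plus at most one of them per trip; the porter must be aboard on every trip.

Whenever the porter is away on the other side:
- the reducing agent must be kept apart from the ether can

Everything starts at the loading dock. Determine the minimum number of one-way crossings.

15

Counting alone: the porter can take at most 1 across per trip to the warehouse floor, so moving all 8 needs at least 8 loaded trips out, with a return between consecutive ones — at least 15 crossings.
The plan below uses exactly 15 crossings, so it is optimal:
1. Porter goes to the warehouse floor with the reducing agent.  [the loading dock: the acid flask, the ammonia bottle, the chlorine cylinder, the ether can, the oxidiser, the peroxide, the solvent jar | the warehouse floor: the reducing agent]
2. Porter goes back to the loading dock alone.  [the loading dock: the acid flask, the ammonia bottle, the chlorine cylinder, the ether can, the oxidiser, the peroxide, the solvent jar | the warehouse floor: the reducing agent]
3. Porter goes to the warehouse floor with the oxidiser.  [the loading dock: the acid flask, the ammonia bottle, the chlorine cylinder, the ether can, the peroxide, the solvent jar | the warehouse floor: the oxidiser, the reducing agent]
4. Porter goes back to the loading dock alone.  [the loading dock: the acid flask, the ammonia bottle, the chlorine cylinder, the ether can, the peroxide, the solvent jar | the warehouse floor: the oxidiser, the reducing agent]
5. Porter goes to the warehouse floor with the acid flask.  [the loading dock: the ammonia bottle, the chlorine cylinder, the ether can, the peroxide, the solvent jar | the warehouse floor: the acid flask, the oxidiser, the reducing agent]
6. Porter goes back to the loading dock alone.  [the loading dock: the ammonia bottle, the chlorine cylinder, the ether can, the peroxide, the solvent jar | the warehouse floor: the acid flask, the oxidiser, the reducing agent]
7. Porter goes to the warehouse floor with the chlorine cylinder.  [the loading dock: the ammonia bottle, the ether can, the peroxide, the solvent jar | the warehouse floor: the acid flask, the chlorine cylinder, the oxidiser, the reducing agent]
8. Porter goes back to the loading dock alone.  [the loading dock: the ammonia bottle, the ether can, the peroxide, the solvent jar | the warehouse floor: the acid flask, the chlorine cylinder, the oxidiser, the reducing agent]
9. Porter goes to the warehouse floor with the solvent jar.  [the loading dock: the ammonia bottle, the ether can, the peroxide | the warehouse floor: the acid flask, the chlorine cylinder, the oxidiser, the reducing agent, the solvent jar]
10. Porter goes back to the loading dock alone.  [the loading dock: the ammonia bottle, the ether can, the peroxide | the warehouse floor: the acid flask, the chlorine cylinder, the oxidiser, the reducing agent, the solvent jar]
11. Porter goes to the warehouse floor with the peroxide.  [the loading dock: the ammonia bottle, the ether can | the warehouse floor: the acid flask, the chlorine cylinder, the oxidiser, the peroxide, the reducing agent, the solvent jar]
12. Porter goes back to the loading dock alone.  [the loading dock: the ammonia bottle, the ether can | the warehouse floor: the acid flask, the chlorine cylinder, the oxidiser, the peroxide, the reducing agent, the solvent jar]
13. Porter goes to the warehouse floor with the ammonia bottle.  [the loading dock: the ether can | the warehouse floor: the acid flask, the ammonia bottle, the chlorine cylinder, the oxidiser, the peroxide, the reducing agent, the solvent jar]
14. Porter goes back to the loading dock alone.  [the loading dock: the ether can | the warehouse floor: the acid flask, the ammonia bottle, the chlorine cylinder, the oxidiser, the peroxide, the reducing agent, the solvent jar]
15. Porter goes to the warehouse floor with the ether can.  [the loading dock: — | the warehouse floor: the acid flask, the ammonia bottle, the chlorine cylinder, the ether can, the oxidiser, the peroxide, the reducing agent, the solvent jar]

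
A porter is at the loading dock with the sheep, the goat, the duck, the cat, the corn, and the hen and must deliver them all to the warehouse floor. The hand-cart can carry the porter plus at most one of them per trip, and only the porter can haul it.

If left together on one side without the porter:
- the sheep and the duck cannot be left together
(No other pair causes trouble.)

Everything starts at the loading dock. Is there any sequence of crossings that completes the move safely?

1. Porter goes to the warehouse floor with the sheep.
2. Porter goes back to the loading dock alone.
3. Porter goes to the warehouse floor with the goat.
4. Porter goes back to the loading dock alone.
5. Porter goes to the warehouse floor with the cat.
6. Porter goes back to the loading dock alone.
7. Porter goes to the warehouse floor with the corn.
8. Porter goes back to the loading dock alone.
9. Porter goes to the warehouse floor with the hen.
10. Porter goes back to the loading dock alone.
11. Porter goes to the warehouse floor with the duck.

Yes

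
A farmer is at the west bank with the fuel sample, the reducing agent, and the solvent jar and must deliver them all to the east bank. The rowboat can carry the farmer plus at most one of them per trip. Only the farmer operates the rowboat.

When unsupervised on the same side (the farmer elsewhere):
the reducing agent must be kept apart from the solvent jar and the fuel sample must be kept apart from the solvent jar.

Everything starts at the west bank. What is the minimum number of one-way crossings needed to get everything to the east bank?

7

Counting alone: the farmer can take at most 1 across per trip to the east bank, so moving all 3 needs at least 3 loaded trips out, with a return between consecutive ones — at least 5 crossings.
The safety rule pushes this higher. Following every safe sequence of crossings, the most of the 3 that can be at the east bank as the rowboat arrives there on crossing 5 is 2 — never all 3.
So no plan with fewer than 7 crossings exists, and this one achieves 7:
1. Farmer goes to the east bank with the solvent jar.  [the west bank: the fuel sample, the reducing agent | the east bank: the solvent jar]
2. Farmer goes back to the west bank alone.  [the west bank: the fuel sample, the reducing agent | the east bank: the solvent jar]
3. Farmer goes to the east bank with the fuel sample.  [the west bank: the reducing agent | the east bank: the fuel sample, the solvent jar]
4. Farmer goes back to the west bank with the solvent jar.  [the west bank: the reducing agent, the solvent jar | the east bank: the fuel sample]
5. Farmer goes to the east bank with the reducing agent.  [the west bank: the solvent jar | the east bank: the fuel sample, the reducing agent]
6. Farmer goes back to the west bank alone.  [the west bank: the solvent jar | the east bank: the fuel sample, the reducing agent]
7. Farmer goes to the east bank with the solvent jar.  [the west bank: — | the east bank: the fuel sample, the reducing agent, the solvent jar]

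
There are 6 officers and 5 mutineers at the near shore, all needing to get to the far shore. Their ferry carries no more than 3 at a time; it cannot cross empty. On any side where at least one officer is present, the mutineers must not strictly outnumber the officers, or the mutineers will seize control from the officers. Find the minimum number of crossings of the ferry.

9

Counting alone: each trip to the far shore takes at most 3 across and each return brings at least 1 back, so after t trips out (and t−1 returns) at most 3t − (t−1) of the 11 are across; that first reaches 11 at t = 5, so at least 9 crossings are needed.
The plan below uses exactly 9 crossings, so it is optimal:
1. 3 mutineers → the far shore.  (the near shore: 6O 2M; the far shore: 0O 3M)
2. 1 mutineer ← the near shore.  (the near shore: 6O 3M; the far shore: 0O 2M)
3. 3 officers → the far shore.  (the near shore: 3O 3M; the far shore: 3O 2M)
4. 1 officer ← the near shore.  (the near shore: 4O 3M; the far shore: 2O 2M)
5. 2 officers and 1 mutineer → the far shore.  (the near shore: 2O 2M; the far shore: 4O 3M)
6. 1 officer ← the near shore.  (the near shore: 3O 2M; the far shore: 3O 3M)
7. 2 officers and 1 mutineer → the far shore.  (the near shore: 1O 1M; the far shore: 5O 4M)
8. 1 officer ← the near shore.  (the near shore: 2O 1M; the far shore: 4O 4M)
9. 2 officers and 1 mutineer → the far shore.  (the near shore: 0O 0M; the far shore: 6O 5M)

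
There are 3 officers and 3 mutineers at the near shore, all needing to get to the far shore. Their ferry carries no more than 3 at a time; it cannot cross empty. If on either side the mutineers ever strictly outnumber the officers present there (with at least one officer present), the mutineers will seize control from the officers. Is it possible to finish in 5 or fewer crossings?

Yes

Yes — this plan uses 5 crossings (≤ 5):
1. 2 mutineers → the far shore.  (the near shore: 3O 1M; the far shore: 0O 2M)
2. 1 mutineer ← the near shore.  (the near shore: 3O 2M; the far shore: 0O 1M)
3. 3 officers → the far shore.  (the near shore: 0O 2M; the far shore: 3O 1M)
4. 1 mutineer ← the near shore.  (the near shore: 0O 3M; the far shore: 3O 0M)
5. 3 mutineers → the far shore.  (the near shore: 0O 0M; the far shore: 3O 3M)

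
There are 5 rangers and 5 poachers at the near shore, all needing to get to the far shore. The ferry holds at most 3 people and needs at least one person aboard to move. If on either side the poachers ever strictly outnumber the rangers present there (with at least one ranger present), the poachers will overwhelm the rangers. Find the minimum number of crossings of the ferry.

Counting alone: each trip to the far shore takes at most 3 across and each return brings at least 1 back, so after t trips out (and t−1 returns) at most 3t − (t−1) of the 10 are across; that first reaches 10 at t = 5, so at least 9 crossings are needed.
The safety rule pushes this higher. Following every safe sequence of crossings, the most of the 10 that can be at the far shore as the ferry arrives there on crossing 9 is 9 — never all 10.
So no plan with fewer than 11 crossings exists, and this one achieves 11:
1. 2 poachers → the far shore.  (the near shore: 5R 3P; the far shore: 0R 2P)
2. 1 poacher ← the near shore.  (the near shore: 5R 4P; the far shore: 0R 1P)
3. 3 poachers → the far shore.  (the near shore: 5R 1P; the far shore: 0R 4P)
4. 1 poacher ← the near shore.  (the near shore: 5R 2P; the far shore: 0R 3P)
5. 3 rangers → the far shore.  (the near shore: 2R 2P; the far shore: 3R 3P)
6. 1 ranger and 1 poacher ← the near shore.  (the near shore: 3R 3P; the far shore: 2R 2P)
7. 3 rangers → the far shore.  (the near shore: 0R 3P; the far shore: 5R 2P)
8. 1 poacher ← the near shore.  (the near shore: 0R 4P; the far shore: 5R 1P)
9. 2 poachers → the far shore.  (the near shore: 0R 2P; the far shore: 5R 3P)
10. 1 poacher ← the near shore.  (the near shore: 0R 3P; the far shore: 5R 2P)
11. 3 poachers → the far shore.  (the near shore: 0R 0P; the far shore: 5R 5P)

11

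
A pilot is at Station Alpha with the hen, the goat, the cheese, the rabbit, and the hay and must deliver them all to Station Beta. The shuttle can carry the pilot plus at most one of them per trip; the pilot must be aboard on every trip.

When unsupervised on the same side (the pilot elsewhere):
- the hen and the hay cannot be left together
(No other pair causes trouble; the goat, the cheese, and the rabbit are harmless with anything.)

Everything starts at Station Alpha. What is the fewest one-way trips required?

9

Counting alone: the pilot can take at most 1 across per trip to Station Beta, so moving all 5 needs at least 5 loaded trips out, with a return between consecutive ones — at least 9 crossings.
The plan below uses exactly 9 crossings, so it is optimal:
1. Pilot goes to Station Beta with the hen.  [Station Alpha: the cheese, the goat, the hay, the rabbit | Station Beta: the hen]
2. Pilot goes back to Station Alpha alone.  [Station Alpha: the cheese, the goat, the hay, the rabbit | Station Beta: the hen]
3. Pilot goes to Station Beta with the goat.  [Station Alpha: the cheese, the hay, the rabbit | Station Beta: the goat, the hen]
4. Pilot goes back to Station Alpha alone.  [Station Alpha: the cheese, the hay, the rabbit | Station Beta: the goat, the hen]
5. Pilot goes to Station Beta with the cheese.  [Station Alpha: the hay, the rabbit | Station Beta: the cheese, the goat, the hen]
6. Pilot goes back to Station Alpha alone.  [Station Alpha: the hay, the rabbit | Station Beta: the cheese, the goat, the hen]
7. Pilot goes to Station Beta with the rabbit.  [Station Alpha: the hay | Station Beta: the cheese, the goat, the hen, the rabbit]
8. Pilot goes back to Station Alpha alone.  [Station Alpha: the hay | Station Beta: the cheese, the goat, the hen, the rabbit]
9. Pilot goes to Station Beta with the hay.  [Station Alpha: — | Station Beta: the cheese, the goat, the hay, the hen, the rabbit]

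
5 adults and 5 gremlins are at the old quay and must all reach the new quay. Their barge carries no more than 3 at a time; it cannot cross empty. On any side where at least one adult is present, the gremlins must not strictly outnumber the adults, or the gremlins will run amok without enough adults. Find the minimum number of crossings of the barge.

Counting alone: each trip to the new quay takes at most 3 across and each return brings at least 1 back, so after t trips out (and t−1 returns) at most 3t − (t−1) of the 10 are across; that first reaches 10 at t = 5, so at least 9 crossings are needed.
The safety rule pushes this higher. Following every safe sequence of crossings, the most of the 10 that can be at the new quay as the barge arrives there on crossing 9 is 9 — never all 10.
So no plan with fewer than 11 crossings exists, and this one achieves 11:
1. 2 gremlins → the new quay.  (the old quay: 5A 3G; the new quay: 0A 2G)
2. 1 gremlin ← the old quay.  (the old quay: 5A 4G; the new quay: 0A 1G)
3. 3 gremlins → the new quay.  (the old quay: 5A 1G; the new quay: 0A 4G)
4. 1 gremlin ← the old quay.  (the old quay: 5A 2G; the new quay: 0A 3G)
5. 3 adults → the new quay.  (the old quay: 2A 2G; the new quay: 3A 3G)
6. 1 adult and 1 gremlin ← the old quay.  (the old quay: 3A 3G; the new quay: 2A 2G)
7. 3 adults → the new quay.  (the old quay: 0A 3G; the new quay: 5A 2G)
8. 1 gremlin ← the old quay.  (the old quay: 0A 4G; the new quay: 5A 1G)
9. 2 gremlins → the new quay.  (the old quay: 0A 2G; the new quay: 5A 3G)
10. 1 gremlin ← the old quay.  (the old quay: 0A 3G; the new quay: 5A 2G)
11. 3 gremlins → the new quay.  (the old quay: 0A 0G; the new quay: 5A 5G)

11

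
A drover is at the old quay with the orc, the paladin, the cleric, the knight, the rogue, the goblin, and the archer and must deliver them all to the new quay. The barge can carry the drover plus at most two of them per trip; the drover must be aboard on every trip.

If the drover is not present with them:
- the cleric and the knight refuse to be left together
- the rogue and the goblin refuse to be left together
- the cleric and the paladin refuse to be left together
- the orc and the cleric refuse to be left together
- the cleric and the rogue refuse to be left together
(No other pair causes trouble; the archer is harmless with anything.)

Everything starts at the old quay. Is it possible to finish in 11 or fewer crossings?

Yes — this plan uses 9 crossings (≤ 11):
1. Drover goes to the new quay with the cleric and the rogue.
2. Drover goes back to the old quay with the cleric.
3. Drover goes to the new quay with the cleric and the orc.
4. Drover goes back to the old quay with the cleric.
5. Drover goes to the new quay with the cleric and the paladin.
6. Drover goes back to the old quay with the cleric.
7. Drover goes to the new quay with the archer and the knight.
8. Drover goes back to the old quay alone.
9. Drover goes to the new quay with the cleric and the goblin.

Yes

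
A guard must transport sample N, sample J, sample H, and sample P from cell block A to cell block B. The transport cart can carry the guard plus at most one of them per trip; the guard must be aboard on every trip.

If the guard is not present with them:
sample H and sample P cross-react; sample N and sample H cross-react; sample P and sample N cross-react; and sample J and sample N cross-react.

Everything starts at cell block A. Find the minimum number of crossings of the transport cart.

Whatever the first load, the items left behind include a forbidden pair without the guard. No opening move is safe, so no plan exists.

impossible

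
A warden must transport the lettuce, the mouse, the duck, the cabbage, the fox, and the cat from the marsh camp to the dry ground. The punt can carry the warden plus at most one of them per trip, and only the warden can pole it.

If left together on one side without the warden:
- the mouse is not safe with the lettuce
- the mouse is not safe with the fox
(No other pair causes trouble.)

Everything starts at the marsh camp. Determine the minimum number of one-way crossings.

Counting alone: the warden can take at most 1 across per trip to the dry ground, so moving all 6 needs at least 6 loaded trips out, with a return between consecutive ones — at least 11 crossings.
The safety rule pushes this higher. Following every safe sequence of crossings, the most of the 6 that can be at the dry ground as the punt arrives there on crossing 11 is 5 — never all 6.
So no plan with fewer than 13 crossings exists, and this one achieves 13:
1. Warden goes to the dry ground with the mouse.
2. Warden goes back to the marsh camp alone.
3. Warden goes to the dry ground with the lettuce.
4. Warden goes back to the marsh camp with the mouse.
5. Warden goes to the dry ground with the fox.
6. Warden goes back to the marsh camp alone.
7. Warden goes to the dry ground with the duck.
8. Warden goes back to the marsh camp alone.
9. Warden goes to the dry ground with the cabbage.
10. Warden goes back to the marsh camp alone.
11. Warden goes to the dry ground with the cat.
12. Warden goes back to the marsh camp alone.
13. Warden goes to the dry ground with the mouse.

13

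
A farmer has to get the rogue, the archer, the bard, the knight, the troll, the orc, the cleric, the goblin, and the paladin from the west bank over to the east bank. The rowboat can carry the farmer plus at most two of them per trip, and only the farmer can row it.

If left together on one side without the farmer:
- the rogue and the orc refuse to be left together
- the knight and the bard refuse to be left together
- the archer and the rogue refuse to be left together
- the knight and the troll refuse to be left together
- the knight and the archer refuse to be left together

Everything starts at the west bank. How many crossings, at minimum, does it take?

Counting alone: the farmer can take at most 2 across per trip to the east bank, so moving all 9 needs at least 5 loaded trips out, with a return between consecutive ones — at least 9 crossings.
The safety rule pushes this higher. Following every safe sequence of crossings, the most of the 9 that can be at the east bank as the rowboat arrives there on crossing 9 is 8 — never all 9.
So no plan with fewer than 11 crossings exists, and this one achieves 11:
1. Farmer goes to the east bank with the knight and the rogue.  [the west bank: the archer, the bard, the cleric, the goblin, the orc, the paladin, the troll | the east bank: the knight, the rogue]
2. Farmer goes back to the west bank alone.  [the west bank: the archer, the bard, the cleric, the goblin, the orc, the paladin, the troll | the east bank: the knight, the rogue]
3. Farmer goes to the east bank with the bard.  [the west bank: the archer, the cleric, the goblin, the orc, the paladin, the troll | the east bank: the bard, the knight, the rogue]
4. Farmer goes back to the west bank with the knight.  [the west bank: the archer, the cleric, the goblin, the knight, the orc, the paladin, the troll | the east bank: the bard, the rogue]
5. Farmer goes to the east bank with the archer and the troll.  [the west bank: the cleric, the goblin, the knight, the orc, the paladin | the east bank: the archer, the bard, the rogue, the troll]
6. Farmer goes back to the west bank with the rogue.  [the west bank: the cleric, the goblin, the knight, the orc, the paladin, the rogue | the east bank: the archer, the bard, the troll]
7. Farmer goes to the east bank with the cleric and the orc.  [the west bank: the goblin, the knight, the paladin, the rogue | the east bank: the archer, the bard, the cleric, the orc, the troll]
8. Farmer goes back to the west bank alone.  [the west bank: the goblin, the knight, the paladin, the rogue | the east bank: the archer, the bard, the cleric, the orc, the troll]
9. Farmer goes to the east bank with the goblin and the paladin.  [the west bank: the knight, the rogue | the east bank: the archer, the bard, the cleric, the goblin, the orc, the paladin, the troll]
10. Farmer goes back to the west bank alone.  [the west bank: the knight, the rogue | the east bank: the archer, the bard, the cleric, the goblin, the orc, the paladin, the troll]
11. Farmer goes to the east bank with the knight and the rogue.  [the west bank: — | the east bank: the archer, the bard, the cleric, the goblin, the knight, the orc, the paladin, the rogue, the troll]

11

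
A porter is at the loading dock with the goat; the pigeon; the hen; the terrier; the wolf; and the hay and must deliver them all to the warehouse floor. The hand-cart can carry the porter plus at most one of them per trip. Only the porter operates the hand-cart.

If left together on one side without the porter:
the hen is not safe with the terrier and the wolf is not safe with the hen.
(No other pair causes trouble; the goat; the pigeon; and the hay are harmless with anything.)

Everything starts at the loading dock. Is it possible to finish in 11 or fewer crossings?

Counting alone: the porter can take at most 1 across per trip to the warehouse floor, so moving all 6 needs at least 6 loaded trips out, with a return between consecutive ones — at least 11 crossings.
The safety rule pushes this higher. Following every safe sequence of crossings, the most of the 6 that can be at the warehouse floor as the hand-cart arrives there on crossing 11 is 5 — never all 6.
So the move cannot be finished within 11 crossings. (The shortest complete plan takes 13:)
1. Porter goes to the warehouse floor with the hen.
2. Porter goes back to the loading dock alone.
3. Porter goes to the warehouse floor with the goat.
4. Porter goes back to the loading dock alone.
5. Porter goes to the warehouse floor with the pigeon.
6. Porter goes back to the loading dock alone.
7. Porter goes to the warehouse floor with the terrier.
8. Porter goes back to the loading dock with the hen.
9. Porter goes to the warehouse floor with the wolf.
10. Porter goes back to the loading dock alone.
11. Porter goes to the warehouse floor with the hay.
12. Porter goes back to the loading dock alone.
13. Porter goes to the warehouse floor with the hen.

No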